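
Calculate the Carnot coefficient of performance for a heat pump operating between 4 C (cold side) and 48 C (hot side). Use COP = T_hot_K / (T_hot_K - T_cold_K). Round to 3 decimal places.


Convert to Kelvin:
  T_hot = 48 + 273.15 = 321.15 K
  T_cold = 4 + 273.15 = 277.15 K
Apply Carnot COP formula:
  COP = T_hot_K / (T_hot_K - T_cold_K) = 321.15 / 44.0
  COP = 7.299

7.299


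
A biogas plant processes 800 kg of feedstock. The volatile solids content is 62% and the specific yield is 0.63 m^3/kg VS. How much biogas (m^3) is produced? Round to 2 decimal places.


Compute volatile solids:
  VS = mass * VS_fraction = 800 * 0.62 = 496.0 kg
Calculate biogas volume:
  Biogas = VS * specific_yield = 496.0 * 0.63
  Biogas = 312.48 m^3

312.48


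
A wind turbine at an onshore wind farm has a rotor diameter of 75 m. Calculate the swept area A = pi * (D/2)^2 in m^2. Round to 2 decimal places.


Compute the rotor radius:
  r = D / 2 = 75 / 2 = 37.5 m
Calculate swept area:
  A = pi * r^2 = pi * 37.5^2
  A = 4417.86 m^2

4417.86


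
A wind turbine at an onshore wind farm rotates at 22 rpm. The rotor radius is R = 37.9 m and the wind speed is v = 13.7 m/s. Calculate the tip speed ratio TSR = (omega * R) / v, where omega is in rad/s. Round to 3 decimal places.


Convert rotational speed to rad/s:
  omega = 22 * 2 * pi / 60 = 2.3038 rad/s
Compute tip speed:
  v_tip = omega * R = 2.3038 * 37.9 = 87.315 m/s
Tip speed ratio:
  TSR = v_tip / v_wind = 87.315 / 13.7 = 6.373

6.373


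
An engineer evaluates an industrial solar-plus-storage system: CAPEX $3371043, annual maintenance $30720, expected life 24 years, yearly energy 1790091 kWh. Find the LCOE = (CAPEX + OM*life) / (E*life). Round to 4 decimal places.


Total cost = CAPEX + OM * lifetime = 3371043 + 30720 * 24 = 3371043 + 737280 = 4108323
Total generation = annual * lifetime = 1790091 * 24 = 42962184 kWh
LCOE = 4108323 / 42962184
LCOE = 0.0956 $/kWh

0.0956


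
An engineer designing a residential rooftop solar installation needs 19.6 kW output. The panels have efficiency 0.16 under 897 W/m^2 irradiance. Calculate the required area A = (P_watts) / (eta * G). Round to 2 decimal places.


Convert target power to watts: P = 19.6 * 1000 = 19600.0 W
Compute denominator: eta * G = 0.16 * 897 = 143.52
Required area A = P / (eta * G) = 19600.0 / 143.52
A = 136.57 m^2

136.57


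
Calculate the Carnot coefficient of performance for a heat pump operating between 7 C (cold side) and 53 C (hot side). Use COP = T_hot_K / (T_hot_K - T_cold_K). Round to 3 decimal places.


Convert to Kelvin:
  T_hot = 53 + 273.15 = 326.15 K
  T_cold = 7 + 273.15 = 280.15 K
Apply Carnot COP formula:
  COP = T_hot_K / (T_hot_K - T_cold_K) = 326.15 / 46.0
  COP = 7.090

7.090


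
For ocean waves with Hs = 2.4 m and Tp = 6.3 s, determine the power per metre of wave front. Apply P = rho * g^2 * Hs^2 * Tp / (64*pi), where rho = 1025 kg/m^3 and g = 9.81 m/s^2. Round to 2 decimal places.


Apply wave power formula:
  g^2 = 9.81^2 = 96.2361
  Hs^2 = 2.4^2 = 5.76
  Numerator = rho * g^2 * Hs^2 * Tp = 1025 * 96.2361 * 5.76 * 6.3 = 3579520.99
  Denominator = 64 * pi = 201.0619
  P = 3579520.99 / 201.0619 = 17803.08 W/m

17803.08


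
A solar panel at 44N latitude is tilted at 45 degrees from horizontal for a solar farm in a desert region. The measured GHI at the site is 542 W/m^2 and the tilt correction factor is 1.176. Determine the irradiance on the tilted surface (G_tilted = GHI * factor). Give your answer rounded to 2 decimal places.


Identify the given values:
  GHI = 542 W/m^2, tilt correction factor = 1.176
Apply the formula G_tilted = GHI * factor:
  G_tilted = 542 * 1.176
  G_tilted = 637.39 W/m^2

637.39


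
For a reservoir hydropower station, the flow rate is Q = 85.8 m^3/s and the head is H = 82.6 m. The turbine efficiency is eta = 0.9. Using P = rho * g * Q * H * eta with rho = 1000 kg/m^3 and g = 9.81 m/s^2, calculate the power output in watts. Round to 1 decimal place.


Apply the hydropower formula P = rho * g * Q * H * eta
rho * g = 1000 * 9.81 = 9810.0
P = 9810.0 * 85.8 * 82.6 * 0.9
P = 62571829.3 W

62571829.3


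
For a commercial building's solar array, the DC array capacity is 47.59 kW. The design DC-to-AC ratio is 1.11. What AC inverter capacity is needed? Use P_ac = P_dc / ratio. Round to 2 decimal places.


The inverter AC capacity is determined by the DC/AC ratio.
Given: P_dc = 47.59 kW, DC/AC ratio = 1.11
P_ac = P_dc / ratio = 47.59 / 1.11
P_ac = 42.87 kW

42.87


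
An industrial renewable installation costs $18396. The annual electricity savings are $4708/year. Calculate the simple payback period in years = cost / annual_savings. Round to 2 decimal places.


Simple payback period = initial cost / annual savings
Payback = 18396 / 4708
Payback = 3.91 years

3.91


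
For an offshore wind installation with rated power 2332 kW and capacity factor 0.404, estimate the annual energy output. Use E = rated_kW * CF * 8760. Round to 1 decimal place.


Annual energy = rated_kW * capacity_factor * hours_per_year
Given: P_rated = 2332 kW, CF = 0.404, hours = 8760
E = 2332 * 0.404 * 8760
E = 8253041.3 kWh

8253041.3


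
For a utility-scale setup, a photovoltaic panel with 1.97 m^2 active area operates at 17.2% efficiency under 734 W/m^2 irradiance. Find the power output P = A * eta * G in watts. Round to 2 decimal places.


Use the solar power formula P = A * eta * G.
Given: A = 1.97 m^2, eta = 0.172, G = 734 W/m^2
P = 1.97 * 0.172 * 734
P = 248.71 W

248.71


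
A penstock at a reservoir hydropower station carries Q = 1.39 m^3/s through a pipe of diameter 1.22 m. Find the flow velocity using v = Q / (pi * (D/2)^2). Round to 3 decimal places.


Compute pipe cross-sectional area:
  A = pi * (D/2)^2 = pi * (1.22/2)^2 = 1.169 m^2
Calculate velocity:
  v = Q / A = 1.39 / 1.169
  v = 1.189 m/s

1.189


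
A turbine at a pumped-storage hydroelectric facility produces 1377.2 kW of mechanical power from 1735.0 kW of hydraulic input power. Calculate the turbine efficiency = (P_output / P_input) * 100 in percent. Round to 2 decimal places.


Turbine efficiency = (output power / input power) * 100
eta = (1377.2 / 1735.0) * 100
eta = 79.38%

79.38


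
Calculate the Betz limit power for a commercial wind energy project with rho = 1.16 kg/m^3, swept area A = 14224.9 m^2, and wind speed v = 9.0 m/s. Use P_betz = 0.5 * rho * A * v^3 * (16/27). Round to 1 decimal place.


The Betz coefficient Cp_max = 16/27 = 0.5926
v^3 = 9.0^3 = 729.0
P_betz = 0.5 * rho * A * v^3 * Cp_max
P_betz = 0.5 * 1.16 * 14224.9 * 729.0 * 0.5926
P_betz = 3564190.9 W

3564190.9


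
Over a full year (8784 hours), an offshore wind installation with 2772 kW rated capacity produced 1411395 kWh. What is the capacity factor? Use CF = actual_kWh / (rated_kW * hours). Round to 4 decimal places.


Capacity factor = actual output / maximum possible output
Maximum possible = rated * hours = 2772 * 8784 = 24349248 kWh
CF = 1411395 / 24349248
CF = 0.0580

0.0580


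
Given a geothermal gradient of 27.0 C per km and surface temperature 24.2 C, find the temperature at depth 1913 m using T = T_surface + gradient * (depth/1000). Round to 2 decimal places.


Convert depth to km: 1913 / 1000 = 1.913 km
Temperature increase = gradient * depth_km = 27.0 * 1.913 = 51.65 C
Temperature at depth = T_surface + delta_T = 24.2 + 51.65
T = 75.85 C

75.85


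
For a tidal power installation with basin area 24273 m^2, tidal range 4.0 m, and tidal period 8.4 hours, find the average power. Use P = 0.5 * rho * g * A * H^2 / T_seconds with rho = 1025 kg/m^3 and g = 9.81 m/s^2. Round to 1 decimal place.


Convert period to seconds: T = 8.4 * 3600 = 30240.0 s
H^2 = 4.0^2 = 16.0
P = 0.5 * rho * g * A * H^2 / T
P = 0.5 * 1025 * 9.81 * 24273 * 16.0 / 30240.0
P = 64569.1 W

64569.1


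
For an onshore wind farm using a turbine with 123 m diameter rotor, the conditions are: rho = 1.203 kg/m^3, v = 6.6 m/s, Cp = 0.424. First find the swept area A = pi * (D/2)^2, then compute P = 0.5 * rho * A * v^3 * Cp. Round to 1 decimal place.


Step 1 -- Compute swept area:
  A = pi * (D/2)^2 = pi * (123/2)^2 = 11882.29 m^2
Step 2 -- Apply wind power equation:
  P = 0.5 * rho * A * v^3 * Cp
  v^3 = 6.6^3 = 287.496
  P = 0.5 * 1.203 * 11882.29 * 287.496 * 0.424
  P = 871231.2 W

871231.2


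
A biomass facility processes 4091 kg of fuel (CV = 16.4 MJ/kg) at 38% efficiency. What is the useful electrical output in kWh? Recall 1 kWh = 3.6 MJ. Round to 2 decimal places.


Total energy = mass * CV = 4091 * 16.4 = 67092.4 MJ
Useful energy = total * eta = 67092.4 * 0.38 = 25495.11 MJ
Convert to kWh: 25495.11 / 3.6
Useful energy = 7081.98 kWh

7081.98


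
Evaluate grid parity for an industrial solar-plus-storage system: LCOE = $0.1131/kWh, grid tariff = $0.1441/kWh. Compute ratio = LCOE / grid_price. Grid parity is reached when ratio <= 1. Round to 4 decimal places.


Compare LCOE to grid price:
  LCOE = $0.1131/kWh, Grid price = $0.1441/kWh
  Ratio = LCOE / grid_price = 0.1131 / 0.1441 = 0.7849
  Grid parity achieved (ratio <= 1)? yes

0.7849


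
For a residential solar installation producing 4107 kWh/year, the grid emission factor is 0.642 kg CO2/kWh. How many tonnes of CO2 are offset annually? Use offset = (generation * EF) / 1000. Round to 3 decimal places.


CO2 offset in kg = generation * emission_factor
CO2 offset = 4107 * 0.642 = 2636.69 kg
Convert to tonnes:
  CO2 offset = 2636.69 / 1000 = 2.637 tonnes

2.637


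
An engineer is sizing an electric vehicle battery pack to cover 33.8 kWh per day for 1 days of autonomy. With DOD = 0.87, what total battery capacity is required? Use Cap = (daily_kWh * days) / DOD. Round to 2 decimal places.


Total energy needed = daily * days = 33.8 * 1 = 33.8 kWh
Account for depth of discharge:
  Cap = total_energy / DOD = 33.8 / 0.87
  Cap = 38.85 kWh

38.85


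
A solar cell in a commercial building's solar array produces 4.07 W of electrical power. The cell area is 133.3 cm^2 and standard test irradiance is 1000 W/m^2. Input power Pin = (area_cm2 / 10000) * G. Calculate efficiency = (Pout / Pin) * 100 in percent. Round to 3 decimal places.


First compute the input power:
  Pin = area_cm2 / 10000 * G = 133.3 / 10000 * 1000 = 13.33 W
Then compute efficiency:
  Efficiency = (Pout / Pin) * 100 = (4.07 / 13.33) * 100
  Efficiency = 30.533%

30.533


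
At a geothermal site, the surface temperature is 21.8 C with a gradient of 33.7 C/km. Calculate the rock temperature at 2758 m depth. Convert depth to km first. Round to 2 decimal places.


Convert depth to km: 2758 / 1000 = 2.758 km
Temperature increase = gradient * depth_km = 33.7 * 2.758 = 92.94 C
Temperature at depth = T_surface + delta_T = 21.8 + 92.94
T = 114.74 C

114.74


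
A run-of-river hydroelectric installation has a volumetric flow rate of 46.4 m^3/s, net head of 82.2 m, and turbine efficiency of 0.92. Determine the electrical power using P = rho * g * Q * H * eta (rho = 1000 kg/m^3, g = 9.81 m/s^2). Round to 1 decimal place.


Apply the hydropower formula P = rho * g * Q * H * eta
rho * g = 1000 * 9.81 = 9810.0
P = 9810.0 * 46.4 * 82.2 * 0.92
P = 34422834.8 W

34422834.8


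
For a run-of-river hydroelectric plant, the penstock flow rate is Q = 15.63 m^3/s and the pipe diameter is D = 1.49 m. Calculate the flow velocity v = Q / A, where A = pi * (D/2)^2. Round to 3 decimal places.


Compute pipe cross-sectional area:
  A = pi * (D/2)^2 = pi * (1.49/2)^2 = 1.7437 m^2
Calculate velocity:
  v = Q / A = 15.63 / 1.7437
  v = 8.964 m/s

8.964


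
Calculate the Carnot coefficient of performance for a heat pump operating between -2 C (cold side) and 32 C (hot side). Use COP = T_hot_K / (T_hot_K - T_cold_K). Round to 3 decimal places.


Convert to Kelvin:
  T_hot = 32 + 273.15 = 305.15 K
  T_cold = -2 + 273.15 = 271.15 K
Apply Carnot COP formula:
  COP = T_hot_K / (T_hot_K - T_cold_K) = 305.15 / 34.0
  COP = 8.975

8.975


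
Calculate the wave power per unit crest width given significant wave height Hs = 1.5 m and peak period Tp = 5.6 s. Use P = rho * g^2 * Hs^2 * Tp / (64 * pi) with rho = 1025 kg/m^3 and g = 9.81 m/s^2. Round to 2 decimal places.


Apply wave power formula:
  g^2 = 9.81^2 = 96.2361
  Hs^2 = 1.5^2 = 2.25
  Numerator = rho * g^2 * Hs^2 * Tp = 1025 * 96.2361 * 2.25 * 5.6 = 1242889.23
  Denominator = 64 * pi = 201.0619
  P = 1242889.23 / 201.0619 = 6181.62 W/m

6181.62


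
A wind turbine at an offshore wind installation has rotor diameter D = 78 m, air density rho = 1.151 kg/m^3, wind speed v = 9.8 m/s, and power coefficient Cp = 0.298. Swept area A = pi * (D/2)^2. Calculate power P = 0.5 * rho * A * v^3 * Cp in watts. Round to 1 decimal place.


Step 1 -- Compute swept area:
  A = pi * (D/2)^2 = pi * (78/2)^2 = 4778.36 m^2
Step 2 -- Apply wind power equation:
  P = 0.5 * rho * A * v^3 * Cp
  v^3 = 9.8^3 = 941.192
  P = 0.5 * 1.151 * 4778.36 * 941.192 * 0.298
  P = 771292.1 W

771292.1


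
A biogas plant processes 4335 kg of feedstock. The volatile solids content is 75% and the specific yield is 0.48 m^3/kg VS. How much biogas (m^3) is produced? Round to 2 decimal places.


Compute volatile solids:
  VS = mass * VS_fraction = 4335 * 0.75 = 3251.25 kg
Calculate biogas volume:
  Biogas = VS * specific_yield = 3251.25 * 0.48
  Biogas = 1560.60 m^3

1560.60


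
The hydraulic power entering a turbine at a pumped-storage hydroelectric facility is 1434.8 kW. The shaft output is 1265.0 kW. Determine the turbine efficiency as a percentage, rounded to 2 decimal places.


Turbine efficiency = (output power / input power) * 100
eta = (1265.0 / 1434.8) * 100
eta = 88.17%

88.17


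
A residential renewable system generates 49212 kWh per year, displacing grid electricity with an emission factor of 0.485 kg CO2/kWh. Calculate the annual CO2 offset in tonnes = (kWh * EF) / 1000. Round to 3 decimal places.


CO2 offset in kg = generation * emission_factor
CO2 offset = 49212 * 0.485 = 23867.82 kg
Convert to tonnes:
  CO2 offset = 23867.82 / 1000 = 23.868 tonnes

23.868


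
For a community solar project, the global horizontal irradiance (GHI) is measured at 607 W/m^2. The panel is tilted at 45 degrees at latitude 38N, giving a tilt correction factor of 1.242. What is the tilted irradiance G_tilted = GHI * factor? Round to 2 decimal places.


Identify the given values:
  GHI = 607 W/m^2, tilt correction factor = 1.242
Apply the formula G_tilted = GHI * factor:
  G_tilted = 607 * 1.242
  G_tilted = 753.89 W/m^2

753.89


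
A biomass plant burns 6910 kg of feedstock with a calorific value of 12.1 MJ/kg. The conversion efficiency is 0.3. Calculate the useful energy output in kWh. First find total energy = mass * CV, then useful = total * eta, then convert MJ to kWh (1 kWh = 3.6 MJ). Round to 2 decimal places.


Total energy = mass * CV = 6910 * 12.1 = 83611.0 MJ
Useful energy = total * eta = 83611.0 * 0.3 = 25083.3 MJ
Convert to kWh: 25083.3 / 3.6
Useful energy = 6967.58 kWh

6967.58


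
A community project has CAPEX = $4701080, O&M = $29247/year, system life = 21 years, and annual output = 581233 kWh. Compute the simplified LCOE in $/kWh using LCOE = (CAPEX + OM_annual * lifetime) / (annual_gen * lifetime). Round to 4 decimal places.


Total cost = CAPEX + OM * lifetime = 4701080 + 29247 * 21 = 4701080 + 614187 = 5315267
Total generation = annual * lifetime = 581233 * 21 = 12205893 kWh
LCOE = 5315267 / 12205893
LCOE = 0.4355 $/kWh

0.4355


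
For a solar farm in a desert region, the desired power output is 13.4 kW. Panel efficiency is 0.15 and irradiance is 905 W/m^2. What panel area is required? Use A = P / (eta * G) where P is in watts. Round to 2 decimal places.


Convert target power to watts: P = 13.4 * 1000 = 13400.0 W
Compute denominator: eta * G = 0.15 * 905 = 135.75
Required area A = P / (eta * G) = 13400.0 / 135.75
A = 98.71 m^2

98.71


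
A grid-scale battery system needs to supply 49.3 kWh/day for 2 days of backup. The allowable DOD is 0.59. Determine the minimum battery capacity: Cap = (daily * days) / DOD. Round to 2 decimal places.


Total energy needed = daily * days = 49.3 * 2 = 98.6 kWh
Account for depth of discharge:
  Cap = total_energy / DOD = 98.6 / 0.59
  Cap = 167.12 kWh

167.12


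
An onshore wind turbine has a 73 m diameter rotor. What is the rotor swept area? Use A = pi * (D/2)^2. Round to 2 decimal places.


Compute the rotor radius:
  r = D / 2 = 73 / 2 = 36.5 m
Calculate swept area:
  A = pi * r^2 = pi * 36.5^2
  A = 4185.39 m^2

4185.39


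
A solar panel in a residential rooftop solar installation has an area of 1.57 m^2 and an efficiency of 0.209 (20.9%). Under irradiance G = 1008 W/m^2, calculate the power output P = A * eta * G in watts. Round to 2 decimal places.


Use the solar power formula P = A * eta * G.
Given: A = 1.57 m^2, eta = 0.209, G = 1008 W/m^2
P = 1.57 * 0.209 * 1008
P = 330.76 W

330.76


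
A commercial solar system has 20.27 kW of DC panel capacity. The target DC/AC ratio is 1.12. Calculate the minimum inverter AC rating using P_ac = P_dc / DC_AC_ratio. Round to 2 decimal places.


The inverter AC capacity is determined by the DC/AC ratio.
Given: P_dc = 20.27 kW, DC/AC ratio = 1.12
P_ac = P_dc / ratio = 20.27 / 1.12
P_ac = 18.10 kW

18.10


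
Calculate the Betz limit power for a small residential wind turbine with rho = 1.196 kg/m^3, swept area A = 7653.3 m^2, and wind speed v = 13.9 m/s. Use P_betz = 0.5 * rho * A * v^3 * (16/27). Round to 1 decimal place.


The Betz coefficient Cp_max = 16/27 = 0.5926
v^3 = 13.9^3 = 2685.619
P_betz = 0.5 * rho * A * v^3 * Cp_max
P_betz = 0.5 * 1.196 * 7653.3 * 2685.619 * 0.5926
P_betz = 7283674.7 W

7283674.7


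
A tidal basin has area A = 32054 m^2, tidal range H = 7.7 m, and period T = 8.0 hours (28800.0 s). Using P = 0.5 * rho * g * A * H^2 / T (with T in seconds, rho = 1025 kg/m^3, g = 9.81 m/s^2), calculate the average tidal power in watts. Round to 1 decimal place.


Convert period to seconds: T = 8.0 * 3600 = 28800.0 s
H^2 = 7.7^2 = 59.29
P = 0.5 * rho * g * A * H^2 / T
P = 0.5 * 1025 * 9.81 * 32054 * 59.29 / 28800.0
P = 331767.7 W

331767.7


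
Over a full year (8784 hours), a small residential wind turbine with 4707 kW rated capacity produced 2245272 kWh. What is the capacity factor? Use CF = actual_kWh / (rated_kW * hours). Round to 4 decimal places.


Capacity factor = actual output / maximum possible output
Maximum possible = rated * hours = 4707 * 8784 = 41346288 kWh
CF = 2245272 / 41346288
CF = 0.0543

0.0543


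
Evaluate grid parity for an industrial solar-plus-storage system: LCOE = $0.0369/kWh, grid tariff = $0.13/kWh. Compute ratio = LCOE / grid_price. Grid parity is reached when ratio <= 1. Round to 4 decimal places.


Compare LCOE to grid price:
  LCOE = $0.0369/kWh, Grid price = $0.13/kWh
  Ratio = LCOE / grid_price = 0.0369 / 0.13 = 0.2838
  Grid parity achieved (ratio <= 1)? yes

0.2838


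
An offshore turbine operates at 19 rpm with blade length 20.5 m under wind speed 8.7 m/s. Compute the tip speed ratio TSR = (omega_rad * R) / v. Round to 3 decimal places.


Convert rotational speed to rad/s:
  omega = 19 * 2 * pi / 60 = 1.9897 rad/s
Compute tip speed:
  v_tip = omega * R = 1.9897 * 20.5 = 40.788 m/s
Tip speed ratio:
  TSR = v_tip / v_wind = 40.788 / 8.7 = 4.688

4.688


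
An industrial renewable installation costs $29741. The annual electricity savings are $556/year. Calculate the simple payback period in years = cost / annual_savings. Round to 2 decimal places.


Simple payback period = initial cost / annual savings
Payback = 29741 / 556
Payback = 53.49 years

53.49


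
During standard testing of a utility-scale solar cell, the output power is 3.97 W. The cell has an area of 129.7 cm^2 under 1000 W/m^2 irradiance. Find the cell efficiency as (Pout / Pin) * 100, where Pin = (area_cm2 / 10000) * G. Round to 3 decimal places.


First compute the input power:
  Pin = area_cm2 / 10000 * G = 129.7 / 10000 * 1000 = 12.97 W
Then compute efficiency:
  Efficiency = (Pout / Pin) * 100 = (3.97 / 12.97) * 100
  Efficiency = 30.609%

30.609


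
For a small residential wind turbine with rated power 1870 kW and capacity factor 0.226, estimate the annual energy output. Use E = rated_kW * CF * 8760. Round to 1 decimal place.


Annual energy = rated_kW * capacity_factor * hours_per_year
Given: P_rated = 1870 kW, CF = 0.226, hours = 8760
E = 1870 * 0.226 * 8760
E = 3702151.2 kWh

3702151.2


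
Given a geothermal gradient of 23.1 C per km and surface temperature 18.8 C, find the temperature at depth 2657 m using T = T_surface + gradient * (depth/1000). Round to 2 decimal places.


Convert depth to km: 2657 / 1000 = 2.657 km
Temperature increase = gradient * depth_km = 23.1 * 2.657 = 61.38 C
Temperature at depth = T_surface + delta_T = 18.8 + 61.38
T = 80.18 C

80.18


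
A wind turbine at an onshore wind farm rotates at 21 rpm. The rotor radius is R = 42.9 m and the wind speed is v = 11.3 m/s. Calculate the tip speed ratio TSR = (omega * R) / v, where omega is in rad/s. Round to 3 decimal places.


Convert rotational speed to rad/s:
  omega = 21 * 2 * pi / 60 = 2.1991 rad/s
Compute tip speed:
  v_tip = omega * R = 2.1991 * 42.9 = 94.342 m/s
Tip speed ratio:
  TSR = v_tip / v_wind = 94.342 / 11.3 = 8.349

8.349


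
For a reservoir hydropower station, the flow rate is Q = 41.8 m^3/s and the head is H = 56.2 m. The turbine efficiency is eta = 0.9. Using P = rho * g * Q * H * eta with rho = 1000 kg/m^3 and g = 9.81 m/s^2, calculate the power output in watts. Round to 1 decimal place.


Apply the hydropower formula P = rho * g * Q * H * eta
rho * g = 1000 * 9.81 = 9810.0
P = 9810.0 * 41.8 * 56.2 * 0.9
P = 20740733.6 W

20740733.6


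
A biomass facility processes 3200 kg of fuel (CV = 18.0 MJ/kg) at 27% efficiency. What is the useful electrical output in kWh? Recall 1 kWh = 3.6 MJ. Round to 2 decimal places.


Total energy = mass * CV = 3200 * 18.0 = 57600.0 MJ
Useful energy = total * eta = 57600.0 * 0.27 = 15552.0 MJ
Convert to kWh: 15552.0 / 3.6
Useful energy = 4320.00 kWh

4320.00


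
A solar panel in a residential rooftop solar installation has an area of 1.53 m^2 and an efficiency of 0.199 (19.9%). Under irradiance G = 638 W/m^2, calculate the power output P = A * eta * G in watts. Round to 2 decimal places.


Use the solar power formula P = A * eta * G.
Given: A = 1.53 m^2, eta = 0.199, G = 638 W/m^2
P = 1.53 * 0.199 * 638
P = 194.25 W

194.25


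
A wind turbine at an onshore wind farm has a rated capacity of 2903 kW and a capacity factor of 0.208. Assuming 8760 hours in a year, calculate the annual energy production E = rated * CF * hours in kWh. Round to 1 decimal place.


Annual energy = rated_kW * capacity_factor * hours_per_year
Given: P_rated = 2903 kW, CF = 0.208, hours = 8760
E = 2903 * 0.208 * 8760
E = 5289498.2 kWh

5289498.2


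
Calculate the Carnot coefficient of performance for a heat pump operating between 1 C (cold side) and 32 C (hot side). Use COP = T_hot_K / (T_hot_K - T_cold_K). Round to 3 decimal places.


Convert to Kelvin:
  T_hot = 32 + 273.15 = 305.15 K
  T_cold = 1 + 273.15 = 274.15 K
Apply Carnot COP formula:
  COP = T_hot_K / (T_hot_K - T_cold_K) = 305.15 / 31.0
  COP = 9.844

9.844


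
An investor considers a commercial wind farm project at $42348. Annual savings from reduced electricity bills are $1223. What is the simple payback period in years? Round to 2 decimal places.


Simple payback period = initial cost / annual savings
Payback = 42348 / 1223
Payback = 34.63 years

34.63


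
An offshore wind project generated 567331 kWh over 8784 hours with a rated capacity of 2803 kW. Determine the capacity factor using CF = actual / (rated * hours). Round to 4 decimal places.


Capacity factor = actual output / maximum possible output
Maximum possible = rated * hours = 2803 * 8784 = 24621552 kWh
CF = 567331 / 24621552
CF = 0.0230

0.0230


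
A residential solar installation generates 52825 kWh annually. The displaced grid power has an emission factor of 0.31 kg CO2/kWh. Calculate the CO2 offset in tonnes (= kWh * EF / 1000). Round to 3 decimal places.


CO2 offset in kg = generation * emission_factor
CO2 offset = 52825 * 0.31 = 16375.75 kg
Convert to tonnes:
  CO2 offset = 16375.75 / 1000 = 16.376 tonnes

16.376


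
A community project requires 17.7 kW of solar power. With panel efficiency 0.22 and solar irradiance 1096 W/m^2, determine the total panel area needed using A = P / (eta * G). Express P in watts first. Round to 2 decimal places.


Convert target power to watts: P = 17.7 * 1000 = 17700.0 W
Compute denominator: eta * G = 0.22 * 1096 = 241.12
Required area A = P / (eta * G) = 17700.0 / 241.12
A = 73.41 m^2

73.41


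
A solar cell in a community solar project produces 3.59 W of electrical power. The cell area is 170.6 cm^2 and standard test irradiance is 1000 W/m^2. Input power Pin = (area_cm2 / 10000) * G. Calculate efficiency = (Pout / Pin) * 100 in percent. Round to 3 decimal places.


First compute the input power:
  Pin = area_cm2 / 10000 * G = 170.6 / 10000 * 1000 = 17.06 W
Then compute efficiency:
  Efficiency = (Pout / Pin) * 100 = (3.59 / 17.06) * 100
  Efficiency = 21.043%

21.043


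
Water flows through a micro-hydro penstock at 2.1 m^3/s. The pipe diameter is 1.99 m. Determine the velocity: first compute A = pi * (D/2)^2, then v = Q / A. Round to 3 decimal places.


Compute pipe cross-sectional area:
  A = pi * (D/2)^2 = pi * (1.99/2)^2 = 3.1103 m^2
Calculate velocity:
  v = Q / A = 2.1 / 3.1103
  v = 0.675 m/s

0.675


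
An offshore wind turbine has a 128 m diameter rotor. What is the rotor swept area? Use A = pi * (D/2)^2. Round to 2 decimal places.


Compute the rotor radius:
  r = D / 2 = 128 / 2 = 64.0 m
Calculate swept area:
  A = pi * r^2 = pi * 64.0^2
  A = 12867.96 m^2

12867.96


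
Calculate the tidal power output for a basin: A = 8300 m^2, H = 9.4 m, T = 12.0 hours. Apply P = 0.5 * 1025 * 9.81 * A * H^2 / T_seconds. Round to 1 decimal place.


Convert period to seconds: T = 12.0 * 3600 = 43200.0 s
H^2 = 9.4^2 = 88.36
P = 0.5 * rho * g * A * H^2 / T
P = 0.5 * 1025 * 9.81 * 8300 * 88.36 / 43200.0
P = 85351.8 W

85351.8


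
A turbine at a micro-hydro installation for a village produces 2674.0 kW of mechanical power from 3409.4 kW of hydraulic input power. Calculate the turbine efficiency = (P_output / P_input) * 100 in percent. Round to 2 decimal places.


Turbine efficiency = (output power / input power) * 100
eta = (2674.0 / 3409.4) * 100
eta = 78.43%

78.43


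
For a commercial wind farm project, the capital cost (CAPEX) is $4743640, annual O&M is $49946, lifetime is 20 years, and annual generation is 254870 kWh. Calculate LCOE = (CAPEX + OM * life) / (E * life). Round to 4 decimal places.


Total cost = CAPEX + OM * lifetime = 4743640 + 49946 * 20 = 4743640 + 998920 = 5742560
Total generation = annual * lifetime = 254870 * 20 = 5097400 kWh
LCOE = 5742560 / 5097400
LCOE = 1.1266 $/kWh

1.1266


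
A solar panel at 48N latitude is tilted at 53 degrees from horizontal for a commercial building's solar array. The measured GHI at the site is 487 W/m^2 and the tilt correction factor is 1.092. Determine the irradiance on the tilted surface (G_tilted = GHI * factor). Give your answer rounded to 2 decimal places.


Identify the given values:
  GHI = 487 W/m^2, tilt correction factor = 1.092
Apply the formula G_tilted = GHI * factor:
  G_tilted = 487 * 1.092
  G_tilted = 531.80 W/m^2

531.80


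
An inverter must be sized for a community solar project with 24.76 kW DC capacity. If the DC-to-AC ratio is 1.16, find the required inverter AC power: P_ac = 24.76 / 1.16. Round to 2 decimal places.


The inverter AC capacity is determined by the DC/AC ratio.
Given: P_dc = 24.76 kW, DC/AC ratio = 1.16
P_ac = P_dc / ratio = 24.76 / 1.16
P_ac = 21.34 kW

21.34


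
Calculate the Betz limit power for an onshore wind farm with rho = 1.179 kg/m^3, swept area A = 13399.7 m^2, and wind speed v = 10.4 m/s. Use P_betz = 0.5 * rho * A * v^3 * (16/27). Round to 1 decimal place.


The Betz coefficient Cp_max = 16/27 = 0.5926
v^3 = 10.4^3 = 1124.864
P_betz = 0.5 * rho * A * v^3 * Cp_max
P_betz = 0.5 * 1.179 * 13399.7 * 1124.864 * 0.5926
P_betz = 5265445.5 W

5265445.5


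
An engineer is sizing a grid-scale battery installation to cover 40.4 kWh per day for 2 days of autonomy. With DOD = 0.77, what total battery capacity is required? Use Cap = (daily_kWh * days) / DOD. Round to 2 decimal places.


Total energy needed = daily * days = 40.4 * 2 = 80.8 kWh
Account for depth of discharge:
  Cap = total_energy / DOD = 80.8 / 0.77
  Cap = 104.94 kWh

104.94


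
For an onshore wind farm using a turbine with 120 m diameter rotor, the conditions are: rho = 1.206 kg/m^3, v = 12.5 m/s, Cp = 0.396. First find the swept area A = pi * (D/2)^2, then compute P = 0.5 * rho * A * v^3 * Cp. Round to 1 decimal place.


Step 1 -- Compute swept area:
  A = pi * (D/2)^2 = pi * (120/2)^2 = 11309.73 m^2
Step 2 -- Apply wind power equation:
  P = 0.5 * rho * A * v^3 * Cp
  v^3 = 12.5^3 = 1953.125
  P = 0.5 * 1.206 * 11309.73 * 1953.125 * 0.396
  P = 5274665.3 W

5274665.3


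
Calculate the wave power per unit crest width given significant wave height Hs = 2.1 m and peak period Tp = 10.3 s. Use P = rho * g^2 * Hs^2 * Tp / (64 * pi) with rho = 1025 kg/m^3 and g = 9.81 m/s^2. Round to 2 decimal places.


Apply wave power formula:
  g^2 = 9.81^2 = 96.2361
  Hs^2 = 2.1^2 = 4.41
  Numerator = rho * g^2 * Hs^2 * Tp = 1025 * 96.2361 * 4.41 * 10.3 = 4480615.68
  Denominator = 64 * pi = 201.0619
  P = 4480615.68 / 201.0619 = 22284.75 W/m

22284.75


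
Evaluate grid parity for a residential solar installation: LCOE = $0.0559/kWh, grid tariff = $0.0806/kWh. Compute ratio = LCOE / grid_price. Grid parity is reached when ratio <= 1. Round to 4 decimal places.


Compare LCOE to grid price:
  LCOE = $0.0559/kWh, Grid price = $0.0806/kWh
  Ratio = LCOE / grid_price = 0.0559 / 0.0806 = 0.6935
  Grid parity achieved (ratio <= 1)? yes

0.6935


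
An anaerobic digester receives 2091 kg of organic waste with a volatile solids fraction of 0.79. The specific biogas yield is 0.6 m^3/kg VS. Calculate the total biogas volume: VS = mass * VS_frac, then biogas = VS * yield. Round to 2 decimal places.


Compute volatile solids:
  VS = mass * VS_fraction = 2091 * 0.79 = 1651.89 kg
Calculate biogas volume:
  Biogas = VS * specific_yield = 1651.89 * 0.6
  Biogas = 991.13 m^3

991.13


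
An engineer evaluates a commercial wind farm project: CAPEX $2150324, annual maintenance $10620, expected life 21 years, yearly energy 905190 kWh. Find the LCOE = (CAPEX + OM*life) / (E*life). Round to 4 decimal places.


Total cost = CAPEX + OM * lifetime = 2150324 + 10620 * 21 = 2150324 + 223020 = 2373344
Total generation = annual * lifetime = 905190 * 21 = 19008990 kWh
LCOE = 2373344 / 19008990
LCOE = 0.1249 $/kWh

0.1249


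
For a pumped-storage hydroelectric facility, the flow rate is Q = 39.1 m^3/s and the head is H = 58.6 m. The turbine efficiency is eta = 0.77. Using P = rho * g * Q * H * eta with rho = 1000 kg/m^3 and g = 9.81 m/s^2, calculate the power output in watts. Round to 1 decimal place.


Apply the hydropower formula P = rho * g * Q * H * eta
rho * g = 1000 * 9.81 = 9810.0
P = 9810.0 * 39.1 * 58.6 * 0.77
P = 17307490.7 W

17307490.7


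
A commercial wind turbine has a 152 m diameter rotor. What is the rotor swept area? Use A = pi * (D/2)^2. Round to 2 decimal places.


Compute the rotor radius:
  r = D / 2 = 152 / 2 = 76.0 m
Calculate swept area:
  A = pi * r^2 = pi * 76.0^2
  A = 18145.84 m^2

18145.84


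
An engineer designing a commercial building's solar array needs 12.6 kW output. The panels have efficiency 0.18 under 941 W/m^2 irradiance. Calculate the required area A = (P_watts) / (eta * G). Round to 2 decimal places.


Convert target power to watts: P = 12.6 * 1000 = 12600.0 W
Compute denominator: eta * G = 0.18 * 941 = 169.38
Required area A = P / (eta * G) = 12600.0 / 169.38
A = 74.39 m^2

74.39


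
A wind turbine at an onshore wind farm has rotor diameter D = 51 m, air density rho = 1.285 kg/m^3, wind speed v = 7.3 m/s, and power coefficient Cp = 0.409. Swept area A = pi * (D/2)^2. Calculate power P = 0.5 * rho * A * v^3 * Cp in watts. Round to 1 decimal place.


Step 1 -- Compute swept area:
  A = pi * (D/2)^2 = pi * (51/2)^2 = 2042.82 m^2
Step 2 -- Apply wind power equation:
  P = 0.5 * rho * A * v^3 * Cp
  v^3 = 7.3^3 = 389.017
  P = 0.5 * 1.285 * 2042.82 * 389.017 * 0.409
  P = 208831.1 W

208831.1


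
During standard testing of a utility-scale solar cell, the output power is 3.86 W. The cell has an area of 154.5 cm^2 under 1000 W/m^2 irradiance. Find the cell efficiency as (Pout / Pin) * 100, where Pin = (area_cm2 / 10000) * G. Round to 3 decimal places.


First compute the input power:
  Pin = area_cm2 / 10000 * G = 154.5 / 10000 * 1000 = 15.45 W
Then compute efficiency:
  Efficiency = (Pout / Pin) * 100 = (3.86 / 15.45) * 100
  Efficiency = 24.984%

24.984


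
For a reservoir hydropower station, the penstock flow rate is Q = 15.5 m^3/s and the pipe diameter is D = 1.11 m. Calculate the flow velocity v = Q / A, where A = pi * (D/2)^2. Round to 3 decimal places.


Compute pipe cross-sectional area:
  A = pi * (D/2)^2 = pi * (1.11/2)^2 = 0.9677 m^2
Calculate velocity:
  v = Q / A = 15.5 / 0.9677
  v = 16.018 m/s

16.018


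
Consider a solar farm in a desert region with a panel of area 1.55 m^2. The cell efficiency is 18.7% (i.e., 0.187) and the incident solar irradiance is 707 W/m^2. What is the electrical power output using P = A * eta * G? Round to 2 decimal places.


Use the solar power formula P = A * eta * G.
Given: A = 1.55 m^2, eta = 0.187, G = 707 W/m^2
P = 1.55 * 0.187 * 707
P = 204.92 W

204.92


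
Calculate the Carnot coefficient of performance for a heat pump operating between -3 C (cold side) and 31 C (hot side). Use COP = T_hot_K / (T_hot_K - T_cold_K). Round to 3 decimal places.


Convert to Kelvin:
  T_hot = 31 + 273.15 = 304.15 K
  T_cold = -3 + 273.15 = 270.15 K
Apply Carnot COP formula:
  COP = T_hot_K / (T_hot_K - T_cold_K) = 304.15 / 34.0
  COP = 8.946

8.946


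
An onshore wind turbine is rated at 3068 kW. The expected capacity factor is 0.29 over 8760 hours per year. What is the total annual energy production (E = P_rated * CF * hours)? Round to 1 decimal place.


Annual energy = rated_kW * capacity_factor * hours_per_year
Given: P_rated = 3068 kW, CF = 0.29, hours = 8760
E = 3068 * 0.29 * 8760
E = 7793947.2 kWh

7793947.2


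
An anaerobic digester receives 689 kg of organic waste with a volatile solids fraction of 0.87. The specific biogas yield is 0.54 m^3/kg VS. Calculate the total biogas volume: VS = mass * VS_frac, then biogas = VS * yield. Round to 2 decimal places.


Compute volatile solids:
  VS = mass * VS_fraction = 689 * 0.87 = 599.43 kg
Calculate biogas volume:
  Biogas = VS * specific_yield = 599.43 * 0.54
  Biogas = 323.69 m^3

323.69


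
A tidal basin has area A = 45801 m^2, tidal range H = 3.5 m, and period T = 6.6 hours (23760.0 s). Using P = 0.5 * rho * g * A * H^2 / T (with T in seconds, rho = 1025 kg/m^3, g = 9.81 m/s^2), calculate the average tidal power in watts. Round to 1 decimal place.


Convert period to seconds: T = 6.6 * 3600 = 23760.0 s
H^2 = 3.5^2 = 12.25
P = 0.5 * rho * g * A * H^2 / T
P = 0.5 * 1025 * 9.81 * 45801 * 12.25 / 23760.0
P = 118721.0 W

118721.0


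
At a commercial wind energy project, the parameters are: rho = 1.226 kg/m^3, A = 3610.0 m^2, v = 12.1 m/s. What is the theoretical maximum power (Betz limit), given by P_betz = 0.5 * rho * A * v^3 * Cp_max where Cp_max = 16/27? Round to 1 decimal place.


The Betz coefficient Cp_max = 16/27 = 0.5926
v^3 = 12.1^3 = 1771.561
P_betz = 0.5 * rho * A * v^3 * Cp_max
P_betz = 0.5 * 1.226 * 3610.0 * 1771.561 * 0.5926
P_betz = 2323164.7 W

2323164.7


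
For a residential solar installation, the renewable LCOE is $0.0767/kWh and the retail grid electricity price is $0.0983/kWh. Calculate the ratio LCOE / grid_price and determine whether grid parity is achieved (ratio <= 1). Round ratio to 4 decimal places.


Compare LCOE to grid price:
  LCOE = $0.0767/kWh, Grid price = $0.0983/kWh
  Ratio = LCOE / grid_price = 0.0767 / 0.0983 = 0.7803
  Grid parity achieved (ratio <= 1)? yes

0.7803


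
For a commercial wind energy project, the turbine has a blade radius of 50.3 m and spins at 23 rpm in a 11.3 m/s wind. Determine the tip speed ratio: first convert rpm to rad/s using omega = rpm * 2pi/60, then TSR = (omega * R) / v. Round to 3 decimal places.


Convert rotational speed to rad/s:
  omega = 23 * 2 * pi / 60 = 2.4086 rad/s
Compute tip speed:
  v_tip = omega * R = 2.4086 * 50.3 = 121.15 m/s
Tip speed ratio:
  TSR = v_tip / v_wind = 121.15 / 11.3 = 10.721

10.721


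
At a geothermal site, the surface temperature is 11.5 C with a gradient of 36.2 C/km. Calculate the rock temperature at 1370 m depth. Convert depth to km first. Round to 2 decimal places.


Convert depth to km: 1370 / 1000 = 1.37 km
Temperature increase = gradient * depth_km = 36.2 * 1.37 = 49.59 C
Temperature at depth = T_surface + delta_T = 11.5 + 49.59
T = 61.09 C

61.09


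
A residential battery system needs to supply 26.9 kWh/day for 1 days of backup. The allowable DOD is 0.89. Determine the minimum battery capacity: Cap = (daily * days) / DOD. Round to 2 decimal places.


Total energy needed = daily * days = 26.9 * 1 = 26.9 kWh
Account for depth of discharge:
  Cap = total_energy / DOD = 26.9 / 0.89
  Cap = 30.22 kWh

30.22


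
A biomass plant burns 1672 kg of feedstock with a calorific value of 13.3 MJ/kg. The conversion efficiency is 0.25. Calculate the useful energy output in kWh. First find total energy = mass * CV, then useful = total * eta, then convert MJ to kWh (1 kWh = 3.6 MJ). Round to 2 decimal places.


Total energy = mass * CV = 1672 * 13.3 = 22237.6 MJ
Useful energy = total * eta = 22237.6 * 0.25 = 5559.4 MJ
Convert to kWh: 5559.4 / 3.6
Useful energy = 1544.28 kWh

1544.28


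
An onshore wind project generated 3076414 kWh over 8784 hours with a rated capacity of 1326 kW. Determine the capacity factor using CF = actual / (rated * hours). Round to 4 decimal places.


Capacity factor = actual output / maximum possible output
Maximum possible = rated * hours = 1326 * 8784 = 11647584 kWh
CF = 3076414 / 11647584
CF = 0.2641

0.2641


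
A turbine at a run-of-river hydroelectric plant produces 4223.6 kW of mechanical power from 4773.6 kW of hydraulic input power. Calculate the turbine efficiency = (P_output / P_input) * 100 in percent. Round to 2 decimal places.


Turbine efficiency = (output power / input power) * 100
eta = (4223.6 / 4773.6) * 100
eta = 88.48%

88.48


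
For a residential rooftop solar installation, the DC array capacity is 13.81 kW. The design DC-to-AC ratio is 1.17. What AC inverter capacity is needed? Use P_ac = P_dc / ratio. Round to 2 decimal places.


The inverter AC capacity is determined by the DC/AC ratio.
Given: P_dc = 13.81 kW, DC/AC ratio = 1.17
P_ac = P_dc / ratio = 13.81 / 1.17
P_ac = 11.80 kW

11.80


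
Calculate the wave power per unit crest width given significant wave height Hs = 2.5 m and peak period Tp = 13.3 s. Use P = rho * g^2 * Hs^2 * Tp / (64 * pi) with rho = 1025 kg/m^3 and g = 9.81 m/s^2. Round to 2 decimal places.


Apply wave power formula:
  g^2 = 9.81^2 = 96.2361
  Hs^2 = 2.5^2 = 6.25
  Numerator = rho * g^2 * Hs^2 * Tp = 1025 * 96.2361 * 6.25 * 13.3 = 8199616.46
  Denominator = 64 * pi = 201.0619
  P = 8199616.46 / 201.0619 = 40781.55 W/m

40781.55


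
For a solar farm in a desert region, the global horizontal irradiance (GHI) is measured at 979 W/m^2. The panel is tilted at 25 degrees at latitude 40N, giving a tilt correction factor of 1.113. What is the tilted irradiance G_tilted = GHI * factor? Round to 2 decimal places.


Identify the given values:
  GHI = 979 W/m^2, tilt correction factor = 1.113
Apply the formula G_tilted = GHI * factor:
  G_tilted = 979 * 1.113
  G_tilted = 1089.63 W/m^2

1089.63
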